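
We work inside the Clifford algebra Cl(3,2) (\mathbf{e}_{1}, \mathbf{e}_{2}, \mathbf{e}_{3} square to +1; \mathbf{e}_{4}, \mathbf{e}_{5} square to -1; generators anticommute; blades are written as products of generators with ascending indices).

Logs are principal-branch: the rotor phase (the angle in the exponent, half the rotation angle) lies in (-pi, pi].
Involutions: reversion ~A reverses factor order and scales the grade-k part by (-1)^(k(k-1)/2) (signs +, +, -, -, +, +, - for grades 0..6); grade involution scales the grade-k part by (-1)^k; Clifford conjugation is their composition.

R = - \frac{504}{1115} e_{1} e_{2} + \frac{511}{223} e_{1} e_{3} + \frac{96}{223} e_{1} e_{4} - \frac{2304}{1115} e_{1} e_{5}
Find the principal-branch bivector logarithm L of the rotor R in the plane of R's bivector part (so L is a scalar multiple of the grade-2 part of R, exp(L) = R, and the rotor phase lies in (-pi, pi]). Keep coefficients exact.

The scalar part of R is 0, and that scalar determines the rotor phase on the principal branch; recovering the unit plane as bivector-part over sine of the phase gives L = phase * plane.
Concretely: cos(phase) = 0 gives phase = ±\frac{\pi}{2}, and since phase/sin(phase) is even the sign is immaterial: L = (phase/sin(phase)) * <R>_2 = (\frac{\pi}{2}) * <R>_2.
Answer: - \frac{252 \pi}{1115} e_{1} e_{2} + \frac{511 \pi}{446} e_{1} e_{3} + \frac{48 \pi}{223} e_{1} e_{4} - \frac{1152 \pi}{1115} e_{1} e_{5}


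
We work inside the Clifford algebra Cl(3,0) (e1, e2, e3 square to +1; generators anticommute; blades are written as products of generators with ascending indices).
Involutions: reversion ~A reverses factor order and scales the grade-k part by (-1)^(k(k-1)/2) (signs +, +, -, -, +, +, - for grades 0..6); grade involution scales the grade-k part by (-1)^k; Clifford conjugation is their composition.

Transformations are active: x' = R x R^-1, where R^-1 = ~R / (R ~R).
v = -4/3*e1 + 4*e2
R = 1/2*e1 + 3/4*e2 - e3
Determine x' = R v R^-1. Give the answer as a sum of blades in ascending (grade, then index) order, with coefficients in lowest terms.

~R = 1/2*e1 + 3/4*e2 - e3, and R ~R = 29/16, so R^-1 = ~R / (29/16).
R v = 7/3 + 3*e1 e2 - 4/3*e1 e3 + 4*e2 e3
Answer: 76/29*e1 - 60/29*e2 - 224/87*e3


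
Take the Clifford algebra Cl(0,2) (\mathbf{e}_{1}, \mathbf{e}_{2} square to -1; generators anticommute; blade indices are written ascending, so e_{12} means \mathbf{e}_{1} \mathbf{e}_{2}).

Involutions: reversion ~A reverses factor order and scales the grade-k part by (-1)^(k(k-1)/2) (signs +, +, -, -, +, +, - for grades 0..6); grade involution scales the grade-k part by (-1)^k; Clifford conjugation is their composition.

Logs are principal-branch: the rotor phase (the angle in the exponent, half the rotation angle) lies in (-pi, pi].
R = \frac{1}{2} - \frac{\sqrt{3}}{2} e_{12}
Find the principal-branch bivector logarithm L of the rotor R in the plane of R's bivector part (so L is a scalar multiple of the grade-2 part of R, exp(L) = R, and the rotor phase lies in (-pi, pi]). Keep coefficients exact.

The scalar part of R is \frac{1}{2}, which fixes the principal-branch rotor phase; the unit plane is then the bivector part divided by the sine of that phase, and L is that plane scaled by the phase.
Concretely: cos(phase) = \frac{1}{2} gives phase = ±\frac{\pi}{3}, and since phase/sin(phase) is even the sign is immaterial: L = (phase/sin(phase)) * <R>_2 = (\frac{2 \sqrt{3} \pi}{9}) * <R>_2.
Answer: - \frac{\pi}{3} e_{12}


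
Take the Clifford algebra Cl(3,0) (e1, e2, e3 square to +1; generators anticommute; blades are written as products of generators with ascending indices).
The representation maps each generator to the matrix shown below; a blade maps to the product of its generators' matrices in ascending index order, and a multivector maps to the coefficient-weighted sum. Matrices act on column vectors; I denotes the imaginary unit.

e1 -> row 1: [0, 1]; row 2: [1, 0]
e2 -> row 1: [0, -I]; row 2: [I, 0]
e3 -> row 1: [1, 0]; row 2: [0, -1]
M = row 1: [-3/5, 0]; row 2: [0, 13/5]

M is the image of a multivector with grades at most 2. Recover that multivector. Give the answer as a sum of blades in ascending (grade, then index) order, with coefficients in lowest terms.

Method: 1, rho(e1), rho(e2), rho(e3) form a trace-orthogonal basis of the 2x2 complex matrices (tr(X Y) = 2 if X = Y, else 0), so M = m0*1 + m1*rho(e1) + m2*rho(e2) + m3*rho(e3) with m0 = tr(M)/2 = 1, m1 = tr(M rho(e1))/2 = 0, m2 = tr(M rho(e2))/2 = 0, m3 = tr(M rho(e3))/2 = -8/5.
Multiplying table entries, the bivector images are rho(e1 e2) = I*rho(e3), rho(e1 e3) = -I*rho(e2), rho(e2 e3) = I*rho(e1); with real blade coefficients the real parts of m0..m3 are the coefficients of 1, e1, e2, e3 and the imaginary parts give the bivectors (e2 e3: Im m1, e1 e3: -Im m2, e1 e2: Im m3).
Answer: 1 - 8/5*e3


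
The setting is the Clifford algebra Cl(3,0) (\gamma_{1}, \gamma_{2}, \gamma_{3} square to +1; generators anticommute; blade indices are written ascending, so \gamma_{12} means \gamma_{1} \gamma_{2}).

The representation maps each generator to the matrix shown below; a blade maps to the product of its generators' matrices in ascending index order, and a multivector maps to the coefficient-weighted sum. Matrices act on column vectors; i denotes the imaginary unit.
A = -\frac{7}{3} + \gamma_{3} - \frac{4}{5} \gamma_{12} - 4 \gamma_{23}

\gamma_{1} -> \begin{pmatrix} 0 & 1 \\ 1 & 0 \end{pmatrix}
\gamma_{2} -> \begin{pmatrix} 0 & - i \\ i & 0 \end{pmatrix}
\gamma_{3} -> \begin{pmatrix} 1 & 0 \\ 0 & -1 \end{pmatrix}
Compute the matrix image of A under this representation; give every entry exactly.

Bivector images (products of the table entries): rho(\gamma_{12}) = rho(\gamma_{1})rho(\gamma_{2}) = \begin{pmatrix} i & 0 \\ 0 & - i \end{pmatrix}; rho(\gamma_{23}) = rho(\gamma_{2})rho(\gamma_{3}) = \begin{pmatrix} 0 & i \\ i & 0 \end{pmatrix}.
M = (-\frac{7}{3})*1 + (1)*rho(\gamma_{3}) + (-\frac{4}{5})*rho(\gamma_{12}) + (-4)*rho(\gamma_{23}), summed entrywise (1 is the identity matrix):
Answer: \begin{pmatrix} - \frac{4}{3} - \frac{4 i}{5} & - 4 i \\ - 4 i & - \frac{10}{3} + \frac{4 i}{5} \end{pmatrix}


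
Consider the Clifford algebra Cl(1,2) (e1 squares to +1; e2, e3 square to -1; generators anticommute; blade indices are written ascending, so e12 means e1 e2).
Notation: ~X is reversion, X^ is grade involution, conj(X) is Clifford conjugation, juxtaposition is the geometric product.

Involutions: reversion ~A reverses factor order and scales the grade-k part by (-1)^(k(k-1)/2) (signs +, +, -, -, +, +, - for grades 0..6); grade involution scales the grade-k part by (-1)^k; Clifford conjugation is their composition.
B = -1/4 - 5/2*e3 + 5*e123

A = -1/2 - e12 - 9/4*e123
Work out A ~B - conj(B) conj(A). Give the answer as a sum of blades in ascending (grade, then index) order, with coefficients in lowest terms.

first term: -89/8 + 25/4*e3 - 43/8*e12 + 89/16*e123
second term: 91/8 + 15/4*e3 + 43/8*e12 + 9/16*e123
Answer: -45/2 + 5/2*e3 - 43/4*e12 + 5*e123


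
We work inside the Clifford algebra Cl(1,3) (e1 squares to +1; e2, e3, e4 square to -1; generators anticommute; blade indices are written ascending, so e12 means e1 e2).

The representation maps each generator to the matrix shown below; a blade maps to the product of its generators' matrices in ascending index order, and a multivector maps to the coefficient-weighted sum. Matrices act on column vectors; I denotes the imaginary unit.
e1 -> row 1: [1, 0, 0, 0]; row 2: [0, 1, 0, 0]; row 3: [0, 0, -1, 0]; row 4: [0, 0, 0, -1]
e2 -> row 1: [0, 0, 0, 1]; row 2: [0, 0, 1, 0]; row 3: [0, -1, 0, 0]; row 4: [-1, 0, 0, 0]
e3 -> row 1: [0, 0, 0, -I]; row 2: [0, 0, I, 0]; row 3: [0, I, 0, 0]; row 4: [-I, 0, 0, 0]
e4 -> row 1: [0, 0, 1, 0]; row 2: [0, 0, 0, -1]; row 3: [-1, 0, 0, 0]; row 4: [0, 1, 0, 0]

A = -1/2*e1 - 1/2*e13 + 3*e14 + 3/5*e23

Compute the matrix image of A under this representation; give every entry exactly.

Bivector images (products of the table entries): rho(e13) = rho(e1)rho(e3) = row 1: [0, 0, 0, -I]; row 2: [0, 0, I, 0]; row 3: [0, -I, 0, 0]; row 4: [I, 0, 0, 0]; rho(e14) = rho(e1)rho(e4) = row 1: [0, 0, 1, 0]; row 2: [0, 0, 0, -1]; row 3: [1, 0, 0, 0]; row 4: [0, -1, 0, 0]; rho(e23) = rho(e2)rho(e3) = row 1: [-I, 0, 0, 0]; row 2: [0, I, 0, 0]; row 3: [0, 0, -I, 0]; row 4: [0, 0, 0, I].
M = (-1/2)*rho(e1) + (-1/2)*rho(e13) + (3)*rho(e14) + (3/5)*rho(e23), summed entrywise:
Answer: row 1: [-1/2 - 3*I/5, 0, 3, I/2]; row 2: [0, -1/2 + 3*I/5, -I/2, -3]; row 3: [3, I/2, 1/2 - 3*I/5, 0]; row 4: [-I/2, -3, 0, 1/2 + 3*I/5]


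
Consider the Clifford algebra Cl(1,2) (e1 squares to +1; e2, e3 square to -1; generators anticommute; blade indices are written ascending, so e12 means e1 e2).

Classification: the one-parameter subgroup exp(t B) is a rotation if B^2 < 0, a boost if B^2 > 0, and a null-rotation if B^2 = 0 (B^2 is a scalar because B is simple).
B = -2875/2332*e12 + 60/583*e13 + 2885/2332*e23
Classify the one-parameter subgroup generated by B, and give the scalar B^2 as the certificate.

B^2 term by term: the squares give (-2875/2332)^2*(e12)^2 + (60/583)^2*(e13)^2 + (2885/2332)^2*(e23)^2 = 8265625/5438224*(+1) + 3600/339889*(+1) + 8323225/5438224*(-1) = 0 (each basis 2-blade squares to minus the product of its generators' squares); cross terms between blades sharing an index anticommute and cancel. So B^2 = 0.
Answer: null-rotation, certificate B^2 = 0. The invariant at work: B^2 = 0 is unchanged by conjugation, hence its sign classifies the subgroup whatever basis B is written in.


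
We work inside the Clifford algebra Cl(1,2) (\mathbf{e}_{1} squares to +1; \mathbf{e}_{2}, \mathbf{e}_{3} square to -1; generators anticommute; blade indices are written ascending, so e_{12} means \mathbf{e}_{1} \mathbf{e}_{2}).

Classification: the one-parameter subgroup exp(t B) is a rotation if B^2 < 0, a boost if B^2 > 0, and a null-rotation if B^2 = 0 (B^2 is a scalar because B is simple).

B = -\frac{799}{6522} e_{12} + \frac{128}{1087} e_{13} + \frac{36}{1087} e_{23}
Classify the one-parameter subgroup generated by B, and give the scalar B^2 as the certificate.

B^2 term by term: the squares give (-\frac{799}{6522})^2*(e_{12})^2 + (\frac{128}{1087})^2*(e_{13})^2 + (\frac{36}{1087})^2*(e_{23})^2 = \frac{638401}{42536484}*(+1) + \frac{16384}{1181569}*(+1) + \frac{1296}{1181569}*(-1) = \frac{1}{36} (each basis 2-blade squares to minus the product of its generators' squares); cross terms between blades sharing an index anticommute and cancel. So B^2 = \frac{1}{36}.
Answer: boost, certificate B^2 = \frac{1}{36}. Why this suffices: the scalar \frac{1}{36} survives any versor conjugation, so its sign alone determines the class however B is presented.


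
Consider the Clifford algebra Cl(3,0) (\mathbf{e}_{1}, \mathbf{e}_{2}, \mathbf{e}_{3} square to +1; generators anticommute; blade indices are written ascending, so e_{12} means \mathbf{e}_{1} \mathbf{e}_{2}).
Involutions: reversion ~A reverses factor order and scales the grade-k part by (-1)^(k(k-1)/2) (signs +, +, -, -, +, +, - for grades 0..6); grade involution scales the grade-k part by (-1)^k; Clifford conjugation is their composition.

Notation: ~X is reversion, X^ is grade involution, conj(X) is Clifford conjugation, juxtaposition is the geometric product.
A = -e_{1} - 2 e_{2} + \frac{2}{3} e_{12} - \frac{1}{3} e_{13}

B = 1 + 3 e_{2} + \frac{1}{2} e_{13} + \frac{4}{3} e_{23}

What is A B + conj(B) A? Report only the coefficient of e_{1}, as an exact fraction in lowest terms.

first term: -\frac{35}{6} + e_{1} - 2 e_{2} - \frac{19}{6} e_{3} - \frac{17}{9} e_{12} + \frac{5}{9} e_{13} - \frac{1}{3} e_{23} + \frac{2}{3} e_{123}
second term: \frac{35}{6} + e_{1} - 2 e_{2} - \frac{19}{6} e_{3} - \frac{17}{9} e_{12} + \frac{5}{9} e_{13} - \frac{1}{3} e_{23} - \frac{2}{3} e_{123}
Answer: 2


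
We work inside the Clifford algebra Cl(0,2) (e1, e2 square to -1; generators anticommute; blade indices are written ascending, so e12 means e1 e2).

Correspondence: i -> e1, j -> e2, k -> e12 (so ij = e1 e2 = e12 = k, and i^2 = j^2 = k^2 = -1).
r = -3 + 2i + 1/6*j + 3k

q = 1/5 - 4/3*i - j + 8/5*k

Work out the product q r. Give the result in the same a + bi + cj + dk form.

In blades: q = 1/5 - 4/3*e1 - e2 + 8/5*e12, r = -3 + 2*e1 + 1/6*e2 + 3*e12.
Distribute q over r term by term (generator squares from the signature, products reordered to ascending indices): (1/5)*r = -3/5 + 2/5*e1 + 1/30*e2 + 3/5*e12; (-4/3*e1)*r = 8/3 + 4*e1 + 4*e2 - 2/9*e12; (-e2)*r = 1/6 - 3*e1 + 3*e2 + 2*e12; (8/5*e12)*r = -24/5 - 4/15*e1 + 16/5*e2 - 24/5*e12.
Sum: -77/30 + 17/15*e1 + 307/30*e2 - 109/45*e12; translating back through the correspondence:
Answer: -77/30 + 17/15*i + 307/30*j - 109/45*k


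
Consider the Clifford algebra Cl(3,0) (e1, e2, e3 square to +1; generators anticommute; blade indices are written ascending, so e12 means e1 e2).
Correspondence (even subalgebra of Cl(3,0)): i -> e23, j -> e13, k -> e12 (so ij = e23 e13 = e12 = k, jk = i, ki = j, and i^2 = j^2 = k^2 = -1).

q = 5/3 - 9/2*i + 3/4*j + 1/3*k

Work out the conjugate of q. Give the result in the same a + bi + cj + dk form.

In blades: q = 5/3 + 1/3*e12 + 3/4*e13 - 9/2*e23.
Quaternion conjugation is reversion on the even subalgebra: the scalar is fixed and every grade-2 blade flips sign, giving 5/3 - 1/3*e12 - 3/4*e13 + 9/2*e23; translating back:
Answer: 5/3 + 9/2*i - 3/4*j - 1/3*k


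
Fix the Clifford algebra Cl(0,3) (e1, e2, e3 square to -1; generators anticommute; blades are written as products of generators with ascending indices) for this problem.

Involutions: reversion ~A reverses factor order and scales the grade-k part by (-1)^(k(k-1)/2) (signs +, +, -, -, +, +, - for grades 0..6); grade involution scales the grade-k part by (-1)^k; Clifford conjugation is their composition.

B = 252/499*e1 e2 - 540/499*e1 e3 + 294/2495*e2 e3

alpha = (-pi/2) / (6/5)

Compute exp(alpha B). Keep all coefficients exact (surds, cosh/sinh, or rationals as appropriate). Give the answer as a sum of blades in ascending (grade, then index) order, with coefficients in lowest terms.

B^2 term by term: the squares give (252/499)^2*(e1 e2)^2 + (-540/499)^2*(e1 e3)^2 + (294/2495)^2*(e2 e3)^2 = 63504/249001*(-1) + 291600/249001*(-1) + 86436/6225025*(-1) = -36/25 (each basis 2-blade squares to minus the product of its generators' squares); cross terms between blades sharing an index anticommute and cancel. So B^2 = -36/25.
B^2 = -36/25 — circular case — the even/odd split gives cos and sin: l = 6/5, alpha*l = -pi/2, so exp(alpha B) = cos(-pi/2) + (sin(-pi/2)/(6/5))*B = 0 + (-5/6)*B.
Answer: -210/499*e1 e2 + 450/499*e1 e3 - 49/499*e2 e3


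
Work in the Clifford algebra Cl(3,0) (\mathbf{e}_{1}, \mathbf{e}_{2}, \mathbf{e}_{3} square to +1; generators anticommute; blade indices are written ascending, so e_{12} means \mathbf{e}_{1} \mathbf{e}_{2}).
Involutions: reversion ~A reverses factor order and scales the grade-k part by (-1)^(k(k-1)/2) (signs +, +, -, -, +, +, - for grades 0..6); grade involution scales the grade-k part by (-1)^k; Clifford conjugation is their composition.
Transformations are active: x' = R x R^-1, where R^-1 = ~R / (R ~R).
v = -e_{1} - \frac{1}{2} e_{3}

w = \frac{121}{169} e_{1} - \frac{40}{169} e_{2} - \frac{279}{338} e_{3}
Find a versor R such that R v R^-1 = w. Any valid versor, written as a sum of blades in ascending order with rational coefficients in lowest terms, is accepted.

Key observation: q(v) = q(w) = \frac{5}{4} (sandwiches preserve the norm), so R = v + w = -\frac{48}{169} e_{1} - \frac{40}{169} e_{2} - \frac{224}{169} e_{3} works whenever it is invertible — the component of v along it is kept and (v - w)/2 reverses, sending v to w.
Answer: -\frac{48}{169} e_{1} - \frac{40}{169} e_{2} - \frac{224}{169} e_{3}


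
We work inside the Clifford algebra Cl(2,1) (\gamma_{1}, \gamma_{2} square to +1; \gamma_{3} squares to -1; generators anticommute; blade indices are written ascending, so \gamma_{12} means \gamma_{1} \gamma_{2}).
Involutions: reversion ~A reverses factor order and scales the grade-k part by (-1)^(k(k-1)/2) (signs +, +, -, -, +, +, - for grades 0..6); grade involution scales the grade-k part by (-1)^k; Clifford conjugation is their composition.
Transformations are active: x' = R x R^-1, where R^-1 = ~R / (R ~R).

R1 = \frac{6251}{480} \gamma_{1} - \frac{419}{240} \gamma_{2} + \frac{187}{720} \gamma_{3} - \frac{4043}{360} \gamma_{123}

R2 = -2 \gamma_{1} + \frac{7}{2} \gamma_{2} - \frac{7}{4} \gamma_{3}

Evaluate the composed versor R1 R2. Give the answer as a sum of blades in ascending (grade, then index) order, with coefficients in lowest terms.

Distribute over the terms of R2 (each basis-blade product reordered to ascending indices, repeated generators contracted through their squares):
R1 (-2 \gamma_{1}) = -\frac{6251}{240} - \frac{419}{120} \gamma_{12} + \frac{187}{360} \gamma_{13} + \frac{4043}{180} \gamma_{23}
R1 (\frac{7}{2} \gamma_{2}) = -\frac{2933}{480} + \frac{43757}{960} \gamma_{12} + \frac{28301}{720} \gamma_{13} - \frac{1309}{1440} \gamma_{23}
R1 (-\frac{7}{4} \gamma_{3}) = \frac{1309}{2880} - \frac{28301}{1440} \gamma_{12} - \frac{43757}{1920} \gamma_{13} + \frac{2933}{960} \gamma_{23}
Summing the partial products and collecting blades:
Answer: -\frac{91301}{2880} + \frac{64613}{2880} \gamma_{12} + \frac{98129}{5760} \gamma_{13} + \frac{23623}{960} \gamma_{23}


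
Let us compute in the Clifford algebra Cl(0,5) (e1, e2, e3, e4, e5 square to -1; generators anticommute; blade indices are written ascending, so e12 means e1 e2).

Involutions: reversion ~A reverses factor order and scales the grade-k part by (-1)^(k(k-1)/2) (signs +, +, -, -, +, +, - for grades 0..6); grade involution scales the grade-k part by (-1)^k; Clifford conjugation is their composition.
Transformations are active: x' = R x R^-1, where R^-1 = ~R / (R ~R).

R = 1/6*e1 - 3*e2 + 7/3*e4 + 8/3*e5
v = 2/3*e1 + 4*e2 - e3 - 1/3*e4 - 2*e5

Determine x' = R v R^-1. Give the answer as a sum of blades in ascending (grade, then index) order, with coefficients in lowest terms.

~R = 1/6*e1 - 3*e2 + 7/3*e4 + 8/3*e5, and R ~R = -259/12, so R^-1 = ~R / (-259/12).
R v = 18 + 8/3*e12 - 1/6*e13 - 29/18*e14 - 19/9*e15 + 3*e23 - 25/3*e24 - 14/3*e25 + 7/3*e34 + 8/3*e35 - 34/9*e45
Answer: -734/777*e1 + 260/259*e2 + e3 - 395/111*e4 - 634/259*e5


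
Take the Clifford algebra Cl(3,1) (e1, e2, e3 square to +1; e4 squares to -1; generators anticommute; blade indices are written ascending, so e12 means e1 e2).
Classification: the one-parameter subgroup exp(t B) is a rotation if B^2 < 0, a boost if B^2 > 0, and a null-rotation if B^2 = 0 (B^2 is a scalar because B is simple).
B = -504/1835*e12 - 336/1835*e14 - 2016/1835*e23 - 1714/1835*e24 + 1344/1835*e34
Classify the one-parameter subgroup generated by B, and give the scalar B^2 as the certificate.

B^2 term by term: the squares give (-504/1835)^2*(e12)^2 + (-336/1835)^2*(e14)^2 + (-2016/1835)^2*(e23)^2 + (-1714/1835)^2*(e24)^2 + (1344/1835)^2*(e34)^2 = 254016/3367225*(-1) + 112896/3367225*(+1) + 4064256/3367225*(-1) + 2937796/3367225*(+1) + 1806336/3367225*(+1) = 4/25 (each basis 2-blade squares to minus the product of its generators' squares); cross terms between blades sharing an index anticommute and cancel; the commuting (index-disjoint) pairs give grade-4 terms 2*c*c'*(blade product), which cancel blade by blade — e1234: -1354752/3367225 + 1354752/3367225 = 0 — confirming B is simple. So B^2 = 4/25.
Answer: boost, certificate B^2 = 4/25. Key observation: B^2 = 4/25 is a conjugation invariant, so its sign decides the class regardless of the surface form of B.


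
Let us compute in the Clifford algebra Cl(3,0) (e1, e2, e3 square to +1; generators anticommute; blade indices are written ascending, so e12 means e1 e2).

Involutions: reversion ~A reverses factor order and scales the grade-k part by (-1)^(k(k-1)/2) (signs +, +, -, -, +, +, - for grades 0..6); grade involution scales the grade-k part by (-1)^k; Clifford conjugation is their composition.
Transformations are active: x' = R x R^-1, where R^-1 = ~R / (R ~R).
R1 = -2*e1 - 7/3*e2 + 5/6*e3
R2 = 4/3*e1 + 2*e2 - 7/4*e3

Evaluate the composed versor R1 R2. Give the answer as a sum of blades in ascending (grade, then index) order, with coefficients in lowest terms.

Distribute over the terms of R1 (each basis-blade product reordered to ascending indices, repeated generators contracted through their squares):
(-2*e1) R2 = -8/3 - 4*e12 + 7/2*e13
(-7/3*e2) R2 = -14/3 + 28/9*e12 + 49/12*e23
(5/6*e3) R2 = -35/24 - 10/9*e13 - 5/3*e23
Summing the partial products and collecting blades:
Answer: -211/24 - 8/9*e12 + 43/18*e13 + 29/12*e23


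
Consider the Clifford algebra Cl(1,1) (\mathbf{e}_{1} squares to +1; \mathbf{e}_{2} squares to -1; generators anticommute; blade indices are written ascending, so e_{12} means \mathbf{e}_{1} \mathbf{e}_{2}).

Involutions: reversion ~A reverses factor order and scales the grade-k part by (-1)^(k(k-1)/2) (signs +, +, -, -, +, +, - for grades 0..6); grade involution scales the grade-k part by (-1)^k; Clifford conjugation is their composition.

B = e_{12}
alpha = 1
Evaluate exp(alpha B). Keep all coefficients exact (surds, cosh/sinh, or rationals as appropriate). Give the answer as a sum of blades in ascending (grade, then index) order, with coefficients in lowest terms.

B^2 = (1)^2*(e_{12})^2 = 1*(+1) = 1 (a basis 2-blade squares to minus the product of its generators' squares).
B^2 = 1 — B^2 > 0, so the exponential closes hyperbolically: l = 1, alpha*l = 1, so exp(alpha B) = cosh(1) + (sinh(1)/1)*B = \cosh{\left(1 \right)} + (\sinh{\left(1 \right)})*B.
Answer: \cosh{\left(1 \right)} + \sinh{\left(1 \right)} e_{12}


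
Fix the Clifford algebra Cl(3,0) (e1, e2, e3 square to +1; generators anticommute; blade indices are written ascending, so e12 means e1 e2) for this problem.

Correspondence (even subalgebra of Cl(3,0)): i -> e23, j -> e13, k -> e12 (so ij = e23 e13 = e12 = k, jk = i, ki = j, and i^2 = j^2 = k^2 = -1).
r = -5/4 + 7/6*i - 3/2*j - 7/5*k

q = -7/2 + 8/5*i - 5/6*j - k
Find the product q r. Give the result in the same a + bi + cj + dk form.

In blades: q = -7/2 - e12 - 5/6*e13 + 8/5*e23, r = -5/4 - 7/5*e12 - 3/2*e13 + 7/6*e23.
Distribute q over r term by term (generator squares from the signature, products reordered to ascending indices): (-7/2)*r = 35/8 + 49/10*e12 + 21/4*e13 - 49/12*e23; (-e12)*r = -7/5 + 5/4*e12 - 7/6*e13 - 3/2*e23; (-5/6*e13)*r = -5/4 + 35/36*e12 + 25/24*e13 + 7/6*e23; (8/5*e23)*r = -28/15 - 12/5*e12 + 56/25*e13 - 2*e23.
Sum: -17/120 + 85/18*e12 + 1473/200*e13 - 77/12*e23; translating back through the correspondence:
Answer: -17/120 - 77/12*i + 1473/200*j + 85/18*k


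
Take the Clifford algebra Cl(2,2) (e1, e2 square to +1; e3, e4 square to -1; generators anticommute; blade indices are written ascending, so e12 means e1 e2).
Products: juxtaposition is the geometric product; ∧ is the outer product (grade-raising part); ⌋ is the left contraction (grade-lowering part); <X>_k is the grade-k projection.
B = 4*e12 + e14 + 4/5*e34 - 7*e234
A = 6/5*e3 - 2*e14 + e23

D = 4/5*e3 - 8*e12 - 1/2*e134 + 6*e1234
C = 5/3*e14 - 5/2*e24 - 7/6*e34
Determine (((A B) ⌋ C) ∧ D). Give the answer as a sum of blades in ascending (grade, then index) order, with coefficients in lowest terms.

step 1: -2 - 199/25*e4 - 28/5*e13 - 86/5*e24 - 46/5*e123 - 6/5*e134 + e1234
step 2: 43 - 199/15*e1 + 199/10*e2 + 1393/150*e3 - 10/3*e14 + 5*e24 + 7/3*e34
step 3: 172/5*e3 - 344*e12 - 796/75*e13 + 398/25*e23 - 5572/75*e123 - 113/6*e134 - 4*e234 + 14957/60*e1234
Answer: 172/5*e3 - 344*e12 - 796/75*e13 + 398/25*e23 - 5572/75*e123 - 113/6*e134 - 4*e234 + 14957/60*e1234


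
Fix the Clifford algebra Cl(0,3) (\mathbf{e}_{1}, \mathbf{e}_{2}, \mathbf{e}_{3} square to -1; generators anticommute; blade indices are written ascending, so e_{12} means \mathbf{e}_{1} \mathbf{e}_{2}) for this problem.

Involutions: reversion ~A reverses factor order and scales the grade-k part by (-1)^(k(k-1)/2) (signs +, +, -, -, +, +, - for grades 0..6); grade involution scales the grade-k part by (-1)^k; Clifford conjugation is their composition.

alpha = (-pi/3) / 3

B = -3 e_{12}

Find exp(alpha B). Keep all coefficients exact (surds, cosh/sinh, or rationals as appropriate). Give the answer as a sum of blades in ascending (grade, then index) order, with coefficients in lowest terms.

B^2 = (-3)^2*(e_{12})^2 = 9*(-1) = -9 (a basis 2-blade squares to minus the product of its generators' squares).
B^2 = -9 — a negative square means the series sums to a rotation: l = 3, alpha*l = - \frac{\pi}{3}, so exp(alpha B) = cos(- \frac{\pi}{3}) + (sin(- \frac{\pi}{3})/3)*B = \frac{1}{2} + (- \frac{\sqrt{3}}{6})*B.
Answer: \frac{1}{2} + \frac{\sqrt{3}}{2} e_{12}


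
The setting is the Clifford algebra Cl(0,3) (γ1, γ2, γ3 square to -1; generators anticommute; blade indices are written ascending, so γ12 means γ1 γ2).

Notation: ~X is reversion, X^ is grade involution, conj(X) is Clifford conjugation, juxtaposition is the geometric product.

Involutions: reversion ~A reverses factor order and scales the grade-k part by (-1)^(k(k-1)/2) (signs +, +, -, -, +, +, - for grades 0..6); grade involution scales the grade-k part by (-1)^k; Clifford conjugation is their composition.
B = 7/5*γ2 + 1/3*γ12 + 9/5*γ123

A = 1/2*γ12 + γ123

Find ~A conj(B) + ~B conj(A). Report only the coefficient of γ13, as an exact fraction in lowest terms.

first term: -59/30 - 7/10*γ1 + 17/30*γ3 + 7/5*γ13
second term: -59/30 - 7/10*γ1 - 17/30*γ3 + 7/5*γ13
Answer: 14/5


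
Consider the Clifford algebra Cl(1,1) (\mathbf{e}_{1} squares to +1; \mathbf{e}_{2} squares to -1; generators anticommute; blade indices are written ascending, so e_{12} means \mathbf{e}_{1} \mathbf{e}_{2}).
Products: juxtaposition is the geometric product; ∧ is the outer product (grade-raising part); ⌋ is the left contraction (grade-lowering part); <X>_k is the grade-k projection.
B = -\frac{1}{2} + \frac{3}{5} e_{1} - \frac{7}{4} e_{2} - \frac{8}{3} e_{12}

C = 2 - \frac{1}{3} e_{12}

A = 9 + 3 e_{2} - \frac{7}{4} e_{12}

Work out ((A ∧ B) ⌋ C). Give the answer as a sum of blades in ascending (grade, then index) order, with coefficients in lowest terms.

step 1: -\frac{9}{2} + \frac{27}{5} e_{1} - \frac{69}{4} e_{2} - \frac{997}{40} e_{12}
step 2: -\frac{83}{120} + \frac{23}{4} e_{1} - \frac{9}{5} e_{2} + \frac{3}{2} e_{12}
Answer: -\frac{83}{120} + \frac{23}{4} e_{1} - \frac{9}{5} e_{2} + \frac{3}{2} e_{12}


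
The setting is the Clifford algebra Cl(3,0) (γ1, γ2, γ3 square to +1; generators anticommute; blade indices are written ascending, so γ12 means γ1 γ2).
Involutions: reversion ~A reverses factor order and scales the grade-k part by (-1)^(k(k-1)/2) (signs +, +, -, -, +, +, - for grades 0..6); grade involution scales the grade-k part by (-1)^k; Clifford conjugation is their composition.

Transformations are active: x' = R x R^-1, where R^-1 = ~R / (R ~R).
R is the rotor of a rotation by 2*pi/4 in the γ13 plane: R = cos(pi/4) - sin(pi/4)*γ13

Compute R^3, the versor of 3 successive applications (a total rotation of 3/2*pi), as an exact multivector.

Because a rotor carries half the rotation angle, composing 3 copies of this γ13-plane rotor multiplies the phase: 3*(pi/4) = 3*pi/4, hence R^3 = cos(3*pi/4) - sin(3*pi/4)*γ13.
cos(3*pi/4) = -sqrt(2)/2 and sin(3*pi/4) = sqrt(2)/2, so R^3 = -sqrt(2)/2 - sqrt(2)/2*γ13. The net rotation is 3/2*pi; the rotor keeps the half-angle phase exactly.
Answer: -sqrt(2)/2 - sqrt(2)/2*γ13


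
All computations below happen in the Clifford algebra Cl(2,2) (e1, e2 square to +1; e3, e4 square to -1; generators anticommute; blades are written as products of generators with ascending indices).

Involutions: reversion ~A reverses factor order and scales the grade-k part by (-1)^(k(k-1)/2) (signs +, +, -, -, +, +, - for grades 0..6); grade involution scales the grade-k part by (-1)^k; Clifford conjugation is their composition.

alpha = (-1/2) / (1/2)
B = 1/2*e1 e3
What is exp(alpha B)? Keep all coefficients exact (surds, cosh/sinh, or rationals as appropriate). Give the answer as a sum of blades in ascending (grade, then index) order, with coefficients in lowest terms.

B^2 = (1/2)^2*(e1 e3)^2 = 1/4*(+1) = 1/4 (a basis 2-blade squares to minus the product of its generators' squares).
B^2 = 1/4 — a positive square means the series sums to a boost: l = 1/2, alpha*l = -1/2, so exp(alpha B) = cosh(-1/2) + (sinh(-1/2)/(1/2))*B = cosh(1/2) + (-2*sinh(1/2))*B.
Answer: cosh(1/2) - sinh(1/2)*e1 e3


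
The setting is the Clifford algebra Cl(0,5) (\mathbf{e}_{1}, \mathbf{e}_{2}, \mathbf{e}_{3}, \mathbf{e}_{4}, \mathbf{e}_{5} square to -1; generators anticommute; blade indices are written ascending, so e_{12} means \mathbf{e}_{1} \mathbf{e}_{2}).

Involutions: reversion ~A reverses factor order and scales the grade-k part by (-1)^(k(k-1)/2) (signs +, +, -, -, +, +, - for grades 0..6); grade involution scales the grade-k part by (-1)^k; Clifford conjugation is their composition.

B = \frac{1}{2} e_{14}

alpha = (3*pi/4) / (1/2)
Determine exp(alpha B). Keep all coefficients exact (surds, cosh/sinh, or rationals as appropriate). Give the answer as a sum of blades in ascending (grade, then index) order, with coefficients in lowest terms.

B^2 = (\frac{1}{2})^2*(e_{14})^2 = \frac{1}{4}*(-1) = -\frac{1}{4} (a basis 2-blade squares to minus the product of its generators' squares).
B^2 = -\frac{1}{4} — a negative square means the series sums to a rotation: l = \frac{1}{2}, alpha*l = \frac{3 \pi}{4}, so exp(alpha B) = cos(\frac{3 \pi}{4}) + (sin(\frac{3 \pi}{4})/(\frac{1}{2}))*B = - \frac{\sqrt{2}}{2} + (\sqrt{2})*B.
Answer: - \frac{\sqrt{2}}{2} + \frac{\sqrt{2}}{2} e_{14}


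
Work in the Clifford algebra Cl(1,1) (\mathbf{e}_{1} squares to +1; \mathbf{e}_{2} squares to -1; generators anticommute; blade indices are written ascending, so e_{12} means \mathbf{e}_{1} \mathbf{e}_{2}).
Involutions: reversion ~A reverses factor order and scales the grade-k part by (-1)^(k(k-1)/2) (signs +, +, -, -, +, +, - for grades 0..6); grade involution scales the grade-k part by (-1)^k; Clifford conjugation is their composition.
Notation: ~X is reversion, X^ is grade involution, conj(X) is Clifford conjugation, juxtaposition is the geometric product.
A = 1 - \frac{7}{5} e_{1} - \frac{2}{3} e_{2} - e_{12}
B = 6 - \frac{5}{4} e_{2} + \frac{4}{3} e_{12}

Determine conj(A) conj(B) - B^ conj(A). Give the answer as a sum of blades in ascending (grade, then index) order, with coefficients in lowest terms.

first term: \frac{23}{6} + \frac{1127}{180} e_{1} + \frac{203}{60} e_{2} + \frac{77}{12} e_{12}
second term: \frac{13}{2} + \frac{1577}{180} e_{1} + \frac{203}{60} e_{2} + \frac{67}{12} e_{12}
Answer: -\frac{8}{3} - \frac{5}{2} e_{1} + \frac{5}{6} e_{12}


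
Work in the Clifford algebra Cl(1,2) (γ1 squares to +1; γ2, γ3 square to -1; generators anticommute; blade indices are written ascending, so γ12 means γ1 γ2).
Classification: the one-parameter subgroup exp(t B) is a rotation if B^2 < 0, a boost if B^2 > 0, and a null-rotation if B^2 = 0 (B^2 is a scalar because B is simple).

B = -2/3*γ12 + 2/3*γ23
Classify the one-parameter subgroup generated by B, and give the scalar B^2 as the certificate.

B^2 term by term: the squares give (-2/3)^2*(γ12)^2 + (2/3)^2*(γ23)^2 = 4/9*(+1) + 4/9*(-1) = 0 (each basis 2-blade squares to minus the product of its generators' squares); cross terms between blades sharing an index anticommute and cancel. So B^2 = 0.
Answer: null-rotation, certificate B^2 = 0. The class reads off the invariant scalar 0 directly.


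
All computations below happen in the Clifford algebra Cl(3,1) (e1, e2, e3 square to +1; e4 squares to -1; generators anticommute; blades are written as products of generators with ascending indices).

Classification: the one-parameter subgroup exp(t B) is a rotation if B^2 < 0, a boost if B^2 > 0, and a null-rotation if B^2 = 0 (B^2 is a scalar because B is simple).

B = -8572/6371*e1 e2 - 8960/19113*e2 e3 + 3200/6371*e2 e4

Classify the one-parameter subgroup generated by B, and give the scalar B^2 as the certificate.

B^2 term by term: the squares give (-8572/6371)^2*(e1 e2)^2 + (-8960/19113)^2*(e2 e3)^2 + (3200/6371)^2*(e2 e4)^2 = 73479184/40589641*(-1) + 80281600/365306769*(-1) + 10240000/40589641*(+1) = -16/9 (each basis 2-blade squares to minus the product of its generators' squares); cross terms between blades sharing an index anticommute and cancel. So B^2 = -16/9.
Answer: rotation, certificate B^2 = -16/9. No conjugation can change B^2 = -16/9; the sign gives the class.


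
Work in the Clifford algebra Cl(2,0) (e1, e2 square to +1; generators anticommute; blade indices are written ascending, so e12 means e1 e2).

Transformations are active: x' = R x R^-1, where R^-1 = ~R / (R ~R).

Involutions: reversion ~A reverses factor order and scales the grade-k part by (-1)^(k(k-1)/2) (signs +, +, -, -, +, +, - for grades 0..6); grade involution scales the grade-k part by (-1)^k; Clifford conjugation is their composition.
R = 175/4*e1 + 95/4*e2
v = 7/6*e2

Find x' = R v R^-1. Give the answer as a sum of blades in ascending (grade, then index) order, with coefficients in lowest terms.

~R = 175/4*e1 + 95/4*e2, and R ~R = 19825/8, so R^-1 = ~R / (19825/8).
R v = 665/24 + 1225/24*e12
Answer: 4655/4758*e1 - 504/793*e2


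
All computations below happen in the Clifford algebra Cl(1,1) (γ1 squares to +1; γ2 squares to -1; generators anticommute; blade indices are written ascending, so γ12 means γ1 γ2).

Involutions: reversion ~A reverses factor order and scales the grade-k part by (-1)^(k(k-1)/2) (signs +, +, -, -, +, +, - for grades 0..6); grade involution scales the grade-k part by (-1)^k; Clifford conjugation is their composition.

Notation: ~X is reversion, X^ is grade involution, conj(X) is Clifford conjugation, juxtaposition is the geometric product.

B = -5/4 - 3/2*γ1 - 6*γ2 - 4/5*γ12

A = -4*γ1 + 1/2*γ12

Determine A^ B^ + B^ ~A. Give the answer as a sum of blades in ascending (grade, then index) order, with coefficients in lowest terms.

first term: 28/5 - 8*γ1 - 79/20*γ2 + 187/8*γ12
second term: -28/5 + 2*γ1 - 79/20*γ2 + 197/8*γ12
Answer: -6*γ1 - 79/10*γ2 + 48*γ12


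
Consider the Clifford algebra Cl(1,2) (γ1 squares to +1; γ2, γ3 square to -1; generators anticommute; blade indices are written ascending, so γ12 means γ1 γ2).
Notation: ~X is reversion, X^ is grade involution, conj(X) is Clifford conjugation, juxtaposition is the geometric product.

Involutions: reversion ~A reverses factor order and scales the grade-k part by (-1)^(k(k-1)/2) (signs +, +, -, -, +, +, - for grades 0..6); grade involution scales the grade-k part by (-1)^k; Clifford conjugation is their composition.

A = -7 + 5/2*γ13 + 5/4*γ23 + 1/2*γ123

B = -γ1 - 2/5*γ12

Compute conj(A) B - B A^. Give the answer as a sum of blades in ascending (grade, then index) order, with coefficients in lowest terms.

first term: 7*γ1 - 27/10*γ3 + 14/5*γ12 + 1/2*γ13 + 1/2*γ23 + 5/4*γ123
second term: 7*γ1 - 23/10*γ3 + 14/5*γ12 + 1/2*γ13 + 3/2*γ23 - 5/4*γ123
Answer: -2/5*γ3 - γ23 + 5/2*γ123


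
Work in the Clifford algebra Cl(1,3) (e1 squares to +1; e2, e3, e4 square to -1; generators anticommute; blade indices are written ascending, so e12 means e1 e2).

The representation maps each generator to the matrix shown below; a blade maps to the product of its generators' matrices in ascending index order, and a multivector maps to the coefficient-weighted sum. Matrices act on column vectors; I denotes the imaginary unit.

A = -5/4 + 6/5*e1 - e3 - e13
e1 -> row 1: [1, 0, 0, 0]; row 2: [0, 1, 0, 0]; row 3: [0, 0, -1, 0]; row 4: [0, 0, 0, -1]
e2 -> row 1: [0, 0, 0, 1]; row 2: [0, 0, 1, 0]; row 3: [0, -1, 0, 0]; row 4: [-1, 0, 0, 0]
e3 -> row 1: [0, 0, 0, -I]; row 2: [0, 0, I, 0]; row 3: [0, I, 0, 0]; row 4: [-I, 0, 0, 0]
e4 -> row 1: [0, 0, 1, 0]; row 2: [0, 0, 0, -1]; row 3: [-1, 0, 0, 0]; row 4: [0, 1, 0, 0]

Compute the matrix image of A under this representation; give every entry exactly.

Bivector images (products of the table entries): rho(e13) = rho(e1)rho(e3) = row 1: [0, 0, 0, -I]; row 2: [0, 0, I, 0]; row 3: [0, -I, 0, 0]; row 4: [I, 0, 0, 0].
M = (-5/4)*1 + (6/5)*rho(e1) + (-1)*rho(e3) + (-1)*rho(e13), summed entrywise (1 is the identity matrix):
Answer: row 1: [-1/20, 0, 0, 2*I]; row 2: [0, -1/20, -2*I, 0]; row 3: [0, 0, -49/20, 0]; row 4: [0, 0, 0, -49/20]


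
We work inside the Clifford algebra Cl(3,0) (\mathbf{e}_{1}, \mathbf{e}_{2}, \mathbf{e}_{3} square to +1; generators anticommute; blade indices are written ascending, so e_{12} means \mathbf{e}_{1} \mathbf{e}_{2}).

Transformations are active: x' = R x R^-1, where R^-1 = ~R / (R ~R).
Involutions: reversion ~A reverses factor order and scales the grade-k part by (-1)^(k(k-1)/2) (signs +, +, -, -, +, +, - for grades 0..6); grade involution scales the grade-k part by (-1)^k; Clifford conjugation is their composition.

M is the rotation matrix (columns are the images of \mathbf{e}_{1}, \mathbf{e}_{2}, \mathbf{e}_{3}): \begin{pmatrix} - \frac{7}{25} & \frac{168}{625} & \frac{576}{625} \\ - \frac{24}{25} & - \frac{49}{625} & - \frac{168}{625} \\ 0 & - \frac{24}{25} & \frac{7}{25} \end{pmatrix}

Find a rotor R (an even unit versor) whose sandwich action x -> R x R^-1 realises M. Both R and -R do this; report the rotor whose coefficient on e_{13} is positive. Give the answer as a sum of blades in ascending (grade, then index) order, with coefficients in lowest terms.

Method: write R = a + b12*e_{12} + b13*e_{13} + b23*e_{23} with a^2 + b12^2 + b13^2 + b23^2 = 1 (so R^-1 = ~R). Expanding the columns R e_j ~R gives tr M = 4a^2 - 1 and, from the antisymmetric part, M21 - M12 = -4a*b12, M13 - M31 = 4a*b13, M32 - M23 = -4a*b23.
Here tr M = -\frac{49}{625}, so a^2 = (1 + tr M)/4 = \frac{144}{625} and a = ±\frac{12}{25}. Taking a = \frac{12}{25}: M21 - M12 = -\frac{768}{625}, M13 - M31 = \frac{576}{625}, M32 - M23 = -\frac{432}{625}, giving b12 = \frac{16}{25}, b13 = \frac{12}{25}, b23 = \frac{9}{25}, i.e. R = \frac{12}{25} + \frac{16}{25} e_{12} + \frac{12}{25} e_{13} + \frac{9}{25} e_{23}.
Its e_{13} coefficient is already positive.
Answer: \frac{12}{25} + \frac{16}{25} e_{12} + \frac{12}{25} e_{13} + \frac{9}{25} e_{23}. Why the constraint matters: R and -R act identically through the sandwich — M has trace -\frac{49}{625} either way — so only the sign condition on e_{13} picks one of the two preimages.


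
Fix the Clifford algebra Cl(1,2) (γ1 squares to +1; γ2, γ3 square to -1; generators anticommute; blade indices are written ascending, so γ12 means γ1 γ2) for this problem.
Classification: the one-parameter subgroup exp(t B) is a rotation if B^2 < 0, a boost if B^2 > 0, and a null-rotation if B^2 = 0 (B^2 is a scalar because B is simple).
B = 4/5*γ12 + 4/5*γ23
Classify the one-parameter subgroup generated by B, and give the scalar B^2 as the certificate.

B^2 term by term: the squares give (4/5)^2*(γ12)^2 + (4/5)^2*(γ23)^2 = 16/25*(+1) + 16/25*(-1) = 0 (each basis 2-blade squares to minus the product of its generators' squares); cross terms between blades sharing an index anticommute and cancel. So B^2 = 0.
Answer: null-rotation, certificate B^2 = 0. Key observation: B^2 = 0 is a conjugation invariant, so its sign decides the class regardless of the surface form of B.


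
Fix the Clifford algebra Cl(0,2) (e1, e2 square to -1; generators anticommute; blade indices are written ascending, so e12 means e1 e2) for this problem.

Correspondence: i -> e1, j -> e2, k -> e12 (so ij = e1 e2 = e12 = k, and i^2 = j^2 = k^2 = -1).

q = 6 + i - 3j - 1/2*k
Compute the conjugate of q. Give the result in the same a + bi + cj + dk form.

In blades: q = 6 + e1 - 3*e2 - 1/2*e12.
Conjugation here is Clifford conjugation: the scalar is fixed and the grade-1 and grade-2 blades all flip sign, giving 6 - e1 + 3*e2 + 1/2*e12; translating back:
Answer: 6 - i + 3j + 1/2*k


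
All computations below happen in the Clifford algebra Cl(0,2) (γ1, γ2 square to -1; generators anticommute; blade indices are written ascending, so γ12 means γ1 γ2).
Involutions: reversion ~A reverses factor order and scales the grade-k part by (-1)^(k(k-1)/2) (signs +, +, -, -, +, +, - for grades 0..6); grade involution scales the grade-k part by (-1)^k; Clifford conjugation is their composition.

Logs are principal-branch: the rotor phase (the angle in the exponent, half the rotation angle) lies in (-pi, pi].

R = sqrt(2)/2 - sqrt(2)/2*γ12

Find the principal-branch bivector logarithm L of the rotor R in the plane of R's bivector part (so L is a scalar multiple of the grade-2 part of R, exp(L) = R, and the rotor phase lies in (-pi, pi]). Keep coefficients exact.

The scalar part of R is sqrt(2)/2, and that scalar determines the rotor phase on the principal branch; recovering the unit plane as bivector-part over sine of the phase gives L = phase * plane.
Concretely: cos(phase) = sqrt(2)/2 gives phase = ±pi/4, and since phase/sin(phase) is even the sign is immaterial: L = (phase/sin(phase)) * <R>_2 = (sqrt(2)*pi/4) * <R>_2.
Answer: -pi/4*γ12
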